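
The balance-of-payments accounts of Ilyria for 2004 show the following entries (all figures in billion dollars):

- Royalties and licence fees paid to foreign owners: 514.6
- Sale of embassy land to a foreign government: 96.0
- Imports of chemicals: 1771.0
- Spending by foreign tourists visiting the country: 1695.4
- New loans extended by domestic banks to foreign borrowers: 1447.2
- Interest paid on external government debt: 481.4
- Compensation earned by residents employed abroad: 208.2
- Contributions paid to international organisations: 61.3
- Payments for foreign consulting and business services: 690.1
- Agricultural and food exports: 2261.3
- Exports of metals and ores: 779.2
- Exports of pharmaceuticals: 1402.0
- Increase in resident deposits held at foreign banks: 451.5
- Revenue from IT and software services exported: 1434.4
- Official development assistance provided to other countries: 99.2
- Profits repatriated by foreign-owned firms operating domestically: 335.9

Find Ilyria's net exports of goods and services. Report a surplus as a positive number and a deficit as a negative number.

Goods: 2261.3 - 1771.0 + 1402.0 + 779.2 = 2671.5
Services: 1695.4 - 690.1 + 1434.4 - 514.6 = 1925.1
Trade balance = 2671.5 + 1925.1 = 4596.6
(Excluded from the trade balance — capital account: sale of embassy land to a foreign government 96.0; financial account: new loans extended by domestic banks to foreign borrowers 1447.2, increase in resident deposits held at foreign banks 451.5; primary income: interest paid on external government debt 481.4, compensation earned by residents employed abroad 208.2, profits repatriated by foreign-owned firms operating domestically 335.9; secondary income: contributions paid to international organisations 61.3, official development assistance provided to other countries 99.2.)

4596.6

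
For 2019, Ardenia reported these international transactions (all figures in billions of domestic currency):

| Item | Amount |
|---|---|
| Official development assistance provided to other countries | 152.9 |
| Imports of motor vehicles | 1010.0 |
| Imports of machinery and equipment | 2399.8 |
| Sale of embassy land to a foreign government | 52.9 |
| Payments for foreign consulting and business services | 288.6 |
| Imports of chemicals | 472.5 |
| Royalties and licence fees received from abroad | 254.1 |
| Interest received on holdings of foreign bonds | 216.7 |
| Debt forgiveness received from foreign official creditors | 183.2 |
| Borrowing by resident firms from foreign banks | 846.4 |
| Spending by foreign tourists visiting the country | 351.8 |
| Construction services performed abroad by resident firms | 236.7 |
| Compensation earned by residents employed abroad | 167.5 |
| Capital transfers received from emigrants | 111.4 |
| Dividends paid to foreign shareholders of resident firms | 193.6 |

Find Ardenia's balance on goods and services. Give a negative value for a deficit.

-3328.3

Goods: -472.5 - 2399.8 - 1010.0 = -3882.3
Services: 351.8 + 236.7 + 254.1 - 288.6 = 554.0
Trade balance = -3882.3 + 554.0 = -3328.3
(Excluded from the trade balance — secondary income: official development assistance provided to other countries 152.9; capital account: sale of embassy land to a foreign government 52.9, debt forgiveness received from foreign official creditors 183.2, capital transfers received from emigrants 111.4; primary income: interest received on holdings of foreign bonds 216.7, compensation earned by residents employed abroad 167.5, dividends paid to foreign shareholders of resident firms 193.6; financial account: borrowing by resident firms from foreign banks 846.4.)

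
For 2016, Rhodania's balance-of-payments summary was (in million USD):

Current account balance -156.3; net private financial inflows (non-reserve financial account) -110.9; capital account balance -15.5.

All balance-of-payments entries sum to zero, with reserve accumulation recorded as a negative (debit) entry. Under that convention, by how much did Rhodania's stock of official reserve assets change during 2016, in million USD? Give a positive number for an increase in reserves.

-282.7

Official reserve transactions balance = -((-156.3) + (-15.5) + (-110.9)) = 282.7
An accumulation of reserves is recorded as a debit (negative entry), so the change in the stock of reserves is the negative of that balance.
Change in official reserves = -(282.7) = -282.7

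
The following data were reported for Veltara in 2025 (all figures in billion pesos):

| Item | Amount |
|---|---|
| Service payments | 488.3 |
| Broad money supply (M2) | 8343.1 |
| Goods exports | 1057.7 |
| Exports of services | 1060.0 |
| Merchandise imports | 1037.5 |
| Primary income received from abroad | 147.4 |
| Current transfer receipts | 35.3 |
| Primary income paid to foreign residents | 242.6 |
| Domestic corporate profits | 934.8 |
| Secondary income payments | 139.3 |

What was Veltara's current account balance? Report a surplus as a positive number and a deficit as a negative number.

Goods balance = 1057.7 - 1037.5 = 20.2
Services balance = 1060.0 - 488.3 = 571.7
Trade balance (goods + services) = 20.2 + 571.7 = 591.9
Net primary income = 147.4 - 242.6 = -95.2
Net secondary income = 35.3 - 139.3 = -104.0
Current account = 591.9 + (-95.2) + (-104.0) = 392.7

392.7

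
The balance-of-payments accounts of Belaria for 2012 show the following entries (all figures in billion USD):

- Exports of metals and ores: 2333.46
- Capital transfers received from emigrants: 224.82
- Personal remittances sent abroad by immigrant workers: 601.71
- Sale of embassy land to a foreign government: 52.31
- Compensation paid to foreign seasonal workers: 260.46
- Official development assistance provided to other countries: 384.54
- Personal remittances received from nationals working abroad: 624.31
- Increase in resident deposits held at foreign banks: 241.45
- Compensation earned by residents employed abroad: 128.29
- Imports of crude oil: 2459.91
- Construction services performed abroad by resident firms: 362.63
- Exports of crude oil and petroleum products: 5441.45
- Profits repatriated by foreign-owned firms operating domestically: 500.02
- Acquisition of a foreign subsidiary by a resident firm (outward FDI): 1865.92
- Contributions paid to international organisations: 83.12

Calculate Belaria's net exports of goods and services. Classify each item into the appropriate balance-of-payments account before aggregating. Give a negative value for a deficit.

5677.63

Goods: 2333.46 - 2459.91 + 5441.45 = 5315.00
Services: 362.63
Trade balance = 5315.00 + 362.63 = 5677.63
(Excluded from the trade balance — capital account: capital transfers received from emigrants 224.82, sale of embassy land to a foreign government 52.31; secondary income: personal remittances sent abroad by immigrant workers 601.71, official development assistance provided to other countries 384.54, personal remittances received from nationals working abroad 624.31, contributions paid to international organisations 83.12; primary income: compensation paid to foreign seasonal workers 260.46, compensation earned by residents employed abroad 128.29, profits repatriated by foreign-owned firms operating domestically 500.02; financial account: increase in resident deposits held at foreign banks 241.45, acquisition of a foreign subsidiary by a resident firm (outward FDI) 1865.92.)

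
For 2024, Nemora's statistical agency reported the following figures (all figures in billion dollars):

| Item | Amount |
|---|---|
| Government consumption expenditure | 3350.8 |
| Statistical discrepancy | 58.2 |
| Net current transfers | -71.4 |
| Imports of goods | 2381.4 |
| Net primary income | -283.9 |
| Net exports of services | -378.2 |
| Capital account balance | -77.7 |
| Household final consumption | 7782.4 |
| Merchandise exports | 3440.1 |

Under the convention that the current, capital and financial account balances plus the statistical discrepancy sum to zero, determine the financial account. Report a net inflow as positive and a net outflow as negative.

-305.7

Goods balance = 3440.1 - 2381.4 = 1058.7
Services balance = -378.2
Trade balance (goods + services) = 1058.7 + (-378.2) = 680.5
Net primary income = -283.9
Net secondary income = -71.4
Current account = 680.5 + (-283.9) + (-71.4) = 325.2
Financial account = -(325.2 + (-77.7) + 58.2) = -305.7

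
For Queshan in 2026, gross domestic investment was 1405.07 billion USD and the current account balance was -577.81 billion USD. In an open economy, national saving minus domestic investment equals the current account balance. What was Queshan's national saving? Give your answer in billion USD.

S - I = CA (net lending to the rest of the world).
S = I + CA = 1405.07 + (-577.81) = 827.26

827.26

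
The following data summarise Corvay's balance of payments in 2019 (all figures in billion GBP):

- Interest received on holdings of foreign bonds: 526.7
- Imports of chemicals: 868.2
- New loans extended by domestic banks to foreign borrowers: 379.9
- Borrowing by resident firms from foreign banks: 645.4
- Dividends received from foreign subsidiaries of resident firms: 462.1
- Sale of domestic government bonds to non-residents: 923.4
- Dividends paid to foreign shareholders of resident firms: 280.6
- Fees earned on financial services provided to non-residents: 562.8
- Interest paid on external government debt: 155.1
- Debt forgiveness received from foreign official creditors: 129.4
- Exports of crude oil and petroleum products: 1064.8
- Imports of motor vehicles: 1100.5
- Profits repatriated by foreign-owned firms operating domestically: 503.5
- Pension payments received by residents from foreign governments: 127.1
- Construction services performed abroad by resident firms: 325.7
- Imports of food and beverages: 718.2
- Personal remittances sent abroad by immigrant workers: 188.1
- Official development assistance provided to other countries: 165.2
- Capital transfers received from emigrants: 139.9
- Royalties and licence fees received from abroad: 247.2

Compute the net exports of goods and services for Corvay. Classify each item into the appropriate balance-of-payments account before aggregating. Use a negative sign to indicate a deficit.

Goods: -718.2 - 868.2 + 1064.8 - 1100.5 = -1622.1
Services: 562.8 + 247.2 + 325.7 = 1135.7
Trade balance = -1622.1 + 1135.7 = -486.4
(Excluded from the trade balance — primary income: interest received on holdings of foreign bonds 526.7, dividends received from foreign subsidiaries of resident firms 462.1, dividends paid to foreign shareholders of resident firms 280.6, interest paid on external government debt 155.1, profits repatriated by foreign-owned firms operating domestically 503.5; financial account: new loans extended by domestic banks to foreign borrowers 379.9, borrowing by resident firms from foreign banks 645.4, sale of domestic government bonds to non-residents 923.4; capital account: debt forgiveness received from foreign official creditors 129.4, capital transfers received from emigrants 139.9; secondary income: pension payments received by residents from foreign governments 127.1, personal remittances sent abroad by immigrant workers 188.1, official development assistance provided to other countries 165.2.)

-486.4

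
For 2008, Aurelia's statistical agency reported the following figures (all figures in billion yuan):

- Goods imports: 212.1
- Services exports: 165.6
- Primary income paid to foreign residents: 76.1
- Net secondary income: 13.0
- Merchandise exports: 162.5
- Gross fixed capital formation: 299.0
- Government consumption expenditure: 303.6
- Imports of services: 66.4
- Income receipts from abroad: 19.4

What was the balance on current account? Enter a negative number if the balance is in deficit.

Goods balance = 162.5 - 212.1 = -49.6
Services balance = 165.6 - 66.4 = 99.2
Trade balance (goods + services) = -49.6 + 99.2 = 49.6
Net primary income = 19.4 - 76.1 = -56.7
Net secondary income = 13.0
Current account = 49.6 + (-56.7) + 13.0 = 5.9

5.9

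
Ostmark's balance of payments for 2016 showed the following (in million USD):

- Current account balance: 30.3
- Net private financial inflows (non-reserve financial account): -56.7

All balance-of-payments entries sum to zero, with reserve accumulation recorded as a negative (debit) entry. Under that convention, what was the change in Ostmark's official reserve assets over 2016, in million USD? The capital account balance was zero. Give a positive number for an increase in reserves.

Official reserve transactions balance = -(30.3 + (-56.7)) = 26.4
An accumulation of reserves is recorded as a debit (negative entry), so the change in the stock of reserves is the negative of that balance.
Change in official reserves = -(26.4) = -26.4

-26.4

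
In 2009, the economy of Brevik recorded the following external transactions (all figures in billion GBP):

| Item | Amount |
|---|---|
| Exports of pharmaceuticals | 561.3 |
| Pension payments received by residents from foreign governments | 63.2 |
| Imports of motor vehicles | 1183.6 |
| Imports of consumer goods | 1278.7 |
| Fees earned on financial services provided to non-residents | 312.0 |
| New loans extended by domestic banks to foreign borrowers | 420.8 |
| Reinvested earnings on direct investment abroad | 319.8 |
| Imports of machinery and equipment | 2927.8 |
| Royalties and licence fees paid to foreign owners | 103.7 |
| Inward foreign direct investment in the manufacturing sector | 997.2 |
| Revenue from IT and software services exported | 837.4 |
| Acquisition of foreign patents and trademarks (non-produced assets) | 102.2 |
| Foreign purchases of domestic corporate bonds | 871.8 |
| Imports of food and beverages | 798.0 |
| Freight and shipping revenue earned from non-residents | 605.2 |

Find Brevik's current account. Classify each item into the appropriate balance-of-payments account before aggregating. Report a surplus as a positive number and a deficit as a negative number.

Goods: -2927.8 - 798.0 - 1183.6 - 1278.7 + 561.3 = -5626.8
Services: 312.0 + 837.4 - 103.7 + 605.2 = 1650.9
Primary income: 319.8
Secondary income: 63.2
Current account = (-5626.8) + 1650.9 + 319.8 + 63.2 = -3592.9
(Excluded from the current account — financial account: new loans extended by domestic banks to foreign borrowers 420.8, inward foreign direct investment in the manufacturing sector 997.2, foreign purchases of domestic corporate bonds 871.8; capital account: acquisition of foreign patents and trademarks (non-produced assets) 102.2.)

-3592.9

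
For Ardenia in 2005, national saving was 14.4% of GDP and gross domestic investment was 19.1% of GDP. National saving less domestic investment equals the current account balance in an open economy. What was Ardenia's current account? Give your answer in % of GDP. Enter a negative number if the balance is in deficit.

-4.7

CA = S - I = 14.4 - 19.1 = -4.7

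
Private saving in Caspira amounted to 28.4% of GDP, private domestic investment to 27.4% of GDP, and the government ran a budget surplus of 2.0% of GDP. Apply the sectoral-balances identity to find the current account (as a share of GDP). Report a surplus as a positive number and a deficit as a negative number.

By the sectoral-balances identity, CA = (S_private - I) + (T - G).
Private balance = 28.4 - 27.4 = 1.0
Government balance (T - G) = 2.0
CA = 1.0 + 2.0 = 3.0

3.0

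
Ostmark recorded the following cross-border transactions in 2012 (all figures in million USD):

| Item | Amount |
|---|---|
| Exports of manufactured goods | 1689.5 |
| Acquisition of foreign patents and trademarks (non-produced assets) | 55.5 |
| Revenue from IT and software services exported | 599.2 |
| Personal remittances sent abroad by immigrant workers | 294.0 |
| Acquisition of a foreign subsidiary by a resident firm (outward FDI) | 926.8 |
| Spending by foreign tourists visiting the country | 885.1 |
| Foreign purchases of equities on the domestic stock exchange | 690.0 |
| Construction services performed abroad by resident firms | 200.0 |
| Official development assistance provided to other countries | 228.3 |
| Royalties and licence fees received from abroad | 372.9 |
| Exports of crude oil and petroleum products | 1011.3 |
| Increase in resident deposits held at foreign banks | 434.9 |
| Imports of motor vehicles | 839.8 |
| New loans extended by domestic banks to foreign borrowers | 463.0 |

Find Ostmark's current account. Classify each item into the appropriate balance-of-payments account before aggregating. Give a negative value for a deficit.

3395.9

Goods: -839.8 + 1011.3 + 1689.5 = 1861.0
Services: 885.1 + 200.0 + 599.2 + 372.9 = 2057.2
Secondary income: -228.3 - 294.0 = -522.3
Current account = 1861.0 + 2057.2 + (-522.3) = 3395.9
(Excluded from the current account — capital account: acquisition of foreign patents and trademarks (non-produced assets) 55.5; financial account: acquisition of a foreign subsidiary by a resident firm (outward FDI) 926.8, foreign purchases of equities on the domestic stock exchange 690.0, increase in resident deposits held at foreign banks 434.9, new loans extended by domestic banks to foreign borrowers 463.0.)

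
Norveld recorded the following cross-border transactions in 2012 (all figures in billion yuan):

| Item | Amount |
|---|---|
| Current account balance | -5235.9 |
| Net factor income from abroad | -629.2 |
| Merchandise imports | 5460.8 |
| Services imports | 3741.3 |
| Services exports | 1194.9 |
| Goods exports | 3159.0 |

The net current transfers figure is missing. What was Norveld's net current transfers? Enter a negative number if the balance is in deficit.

241.5

Current account = goods balance + services balance + net primary income + net secondary income
Sum of the known components = -5477.4
Net current transfers = CA - (known components) = -5235.9 - (-5477.4) = 241.5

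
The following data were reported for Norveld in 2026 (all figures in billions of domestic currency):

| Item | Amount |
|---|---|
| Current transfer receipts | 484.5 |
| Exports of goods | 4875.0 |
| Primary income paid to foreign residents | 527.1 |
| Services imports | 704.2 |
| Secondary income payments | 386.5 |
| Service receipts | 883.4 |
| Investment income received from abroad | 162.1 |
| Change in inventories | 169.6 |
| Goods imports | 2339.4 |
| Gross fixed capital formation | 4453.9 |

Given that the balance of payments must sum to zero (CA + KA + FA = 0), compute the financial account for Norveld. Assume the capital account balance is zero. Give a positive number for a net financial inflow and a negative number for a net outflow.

-2447.8

Goods balance = 4875.0 - 2339.4 = 2535.6
Services balance = 883.4 - 704.2 = 179.2
Trade balance (goods + services) = 2535.6 + 179.2 = 2714.8
Net primary income = 162.1 - 527.1 = -365.0
Net secondary income = 484.5 - 386.5 = 98.0
Current account = 2714.8 + (-365.0) + 98.0 = 2447.8
Financial account = -(2447.8) = -2447.8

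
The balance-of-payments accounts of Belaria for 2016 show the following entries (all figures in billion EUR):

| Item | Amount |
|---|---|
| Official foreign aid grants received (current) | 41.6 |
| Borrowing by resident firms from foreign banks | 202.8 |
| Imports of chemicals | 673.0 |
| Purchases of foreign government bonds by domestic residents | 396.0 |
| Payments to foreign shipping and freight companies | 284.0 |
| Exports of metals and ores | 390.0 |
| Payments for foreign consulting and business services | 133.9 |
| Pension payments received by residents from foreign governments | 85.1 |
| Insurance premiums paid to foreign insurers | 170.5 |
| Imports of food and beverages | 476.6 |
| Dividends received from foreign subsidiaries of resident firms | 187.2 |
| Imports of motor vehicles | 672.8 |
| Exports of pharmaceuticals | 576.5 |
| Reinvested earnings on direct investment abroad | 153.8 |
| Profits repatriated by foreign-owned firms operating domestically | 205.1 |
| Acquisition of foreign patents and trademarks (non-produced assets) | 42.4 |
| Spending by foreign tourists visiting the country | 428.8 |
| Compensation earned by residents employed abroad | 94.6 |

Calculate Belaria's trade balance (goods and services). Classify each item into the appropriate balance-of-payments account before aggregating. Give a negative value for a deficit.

Goods: -673.0 - 476.6 - 672.8 + 576.5 + 390.0 = -855.9
Services: -170.5 - 284.0 - 133.9 + 428.8 = -159.6
Trade balance = -855.9 + (-159.6) = -1015.5
(Excluded from the trade balance — secondary income: official foreign aid grants received (current) 41.6, pension payments received by residents from foreign governments 85.1; financial account: borrowing by resident firms from foreign banks 202.8, purchases of foreign government bonds by domestic residents 396.0; primary income: dividends received from foreign subsidiaries of resident firms 187.2, reinvested earnings on direct investment abroad 153.8, profits repatriated by foreign-owned firms operating domestically 205.1, compensation earned by residents employed abroad 94.6; capital account: acquisition of foreign patents and trademarks (non-produced assets) 42.4.)

-1015.5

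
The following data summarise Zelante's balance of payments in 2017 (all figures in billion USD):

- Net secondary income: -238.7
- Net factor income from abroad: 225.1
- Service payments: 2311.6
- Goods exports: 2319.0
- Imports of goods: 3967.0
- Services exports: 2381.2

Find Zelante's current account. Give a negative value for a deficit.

Goods balance = 2319.0 - 3967.0 = -1648.0
Services balance = 2381.2 - 2311.6 = 69.6
Trade balance (goods + services) = -1648.0 + 69.6 = -1578.4
Net primary income = 225.1
Net secondary income = -238.7
Current account = -1578.4 + 225.1 + (-238.7) = -1592.0

-1592.0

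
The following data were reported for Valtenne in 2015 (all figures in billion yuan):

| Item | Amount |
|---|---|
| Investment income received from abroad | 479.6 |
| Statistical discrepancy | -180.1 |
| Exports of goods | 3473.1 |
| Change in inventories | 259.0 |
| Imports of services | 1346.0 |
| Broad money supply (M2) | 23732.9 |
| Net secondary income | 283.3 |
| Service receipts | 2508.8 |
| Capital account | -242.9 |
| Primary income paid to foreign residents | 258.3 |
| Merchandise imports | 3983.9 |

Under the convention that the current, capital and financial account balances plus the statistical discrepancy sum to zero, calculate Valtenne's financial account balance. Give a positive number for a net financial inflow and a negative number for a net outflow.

-733.6

Goods balance = 3473.1 - 3983.9 = -510.8
Services balance = 2508.8 - 1346.0 = 1162.8
Trade balance (goods + services) = -510.8 + 1162.8 = 652.0
Net primary income = 479.6 - 258.3 = 221.3
Net secondary income = 283.3
Current account = 652.0 + 221.3 + 283.3 = 1156.6
Financial account = -(1156.6 + (-242.9) + (-180.1)) = -733.6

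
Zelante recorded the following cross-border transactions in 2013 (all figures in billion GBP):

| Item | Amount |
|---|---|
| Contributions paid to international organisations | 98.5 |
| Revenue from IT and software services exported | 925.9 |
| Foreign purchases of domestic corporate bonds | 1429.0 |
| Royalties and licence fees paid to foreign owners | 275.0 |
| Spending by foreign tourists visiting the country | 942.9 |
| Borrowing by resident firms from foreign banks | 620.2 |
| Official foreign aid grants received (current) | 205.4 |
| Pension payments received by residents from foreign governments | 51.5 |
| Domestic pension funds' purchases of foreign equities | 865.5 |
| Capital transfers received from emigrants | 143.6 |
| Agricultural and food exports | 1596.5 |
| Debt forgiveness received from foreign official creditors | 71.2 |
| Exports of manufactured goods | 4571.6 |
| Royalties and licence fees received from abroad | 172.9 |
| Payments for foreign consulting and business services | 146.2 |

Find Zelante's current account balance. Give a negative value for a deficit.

Goods: 1596.5 + 4571.6 = 6168.1
Services: 172.9 - 146.2 + 925.9 + 942.9 - 275.0 = 1620.5
Secondary income: 205.4 + 51.5 - 98.5 = 158.4
Current account = 6168.1 + 1620.5 + 158.4 = 7947.0
(Excluded from the current account — financial account: foreign purchases of domestic corporate bonds 1429.0, borrowing by resident firms from foreign banks 620.2, domestic pension funds' purchases of foreign equities 865.5; capital account: capital transfers received from emigrants 143.6, debt forgiveness received from foreign official creditors 71.2.)

7947.0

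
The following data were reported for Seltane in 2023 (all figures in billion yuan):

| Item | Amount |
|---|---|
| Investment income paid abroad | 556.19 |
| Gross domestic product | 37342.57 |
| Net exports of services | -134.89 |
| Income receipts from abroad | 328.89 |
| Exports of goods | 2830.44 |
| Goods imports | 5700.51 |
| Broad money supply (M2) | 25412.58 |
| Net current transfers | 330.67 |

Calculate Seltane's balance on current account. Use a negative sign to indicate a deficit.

-2901.59

Goods balance = 2830.44 - 5700.51 = -2870.07
Services balance = -134.89
Trade balance (goods + services) = -2870.07 + (-134.89) = -3004.96
Net primary income = 328.89 - 556.19 = -227.30
Net secondary income = 330.67
Current account = -3004.96 + (-227.30) + 330.67 = -2901.59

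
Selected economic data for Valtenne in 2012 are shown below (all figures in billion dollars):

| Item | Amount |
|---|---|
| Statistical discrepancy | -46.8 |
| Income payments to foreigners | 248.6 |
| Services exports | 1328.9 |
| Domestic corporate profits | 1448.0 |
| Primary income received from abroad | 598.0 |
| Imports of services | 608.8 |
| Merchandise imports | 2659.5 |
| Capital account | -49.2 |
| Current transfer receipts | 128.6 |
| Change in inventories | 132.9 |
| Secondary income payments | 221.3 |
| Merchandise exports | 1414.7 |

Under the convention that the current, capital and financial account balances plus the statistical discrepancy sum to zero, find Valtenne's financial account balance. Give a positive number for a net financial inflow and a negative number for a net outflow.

Goods balance = 1414.7 - 2659.5 = -1244.8
Services balance = 1328.9 - 608.8 = 720.1
Trade balance (goods + services) = -1244.8 + 720.1 = -524.7
Net primary income = 598.0 - 248.6 = 349.4
Net secondary income = 128.6 - 221.3 = -92.7
Current account = -524.7 + 349.4 + (-92.7) = -268.0
Financial account = -(-268.0 + (-49.2) + (-46.8)) = 364.0

364.0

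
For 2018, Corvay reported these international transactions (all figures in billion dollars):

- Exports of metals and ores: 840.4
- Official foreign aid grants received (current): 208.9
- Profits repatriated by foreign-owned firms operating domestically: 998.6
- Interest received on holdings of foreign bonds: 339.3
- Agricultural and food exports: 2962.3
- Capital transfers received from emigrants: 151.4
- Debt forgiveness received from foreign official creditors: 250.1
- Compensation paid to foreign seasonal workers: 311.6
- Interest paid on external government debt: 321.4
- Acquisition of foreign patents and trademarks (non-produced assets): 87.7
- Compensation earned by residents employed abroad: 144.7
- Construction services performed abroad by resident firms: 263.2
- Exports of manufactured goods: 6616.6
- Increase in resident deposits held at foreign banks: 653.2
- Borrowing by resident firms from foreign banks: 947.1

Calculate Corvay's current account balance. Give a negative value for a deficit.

9743.8

Goods: 6616.6 + 840.4 + 2962.3 = 10419.3
Services: 263.2
Primary income: 339.3 - 998.6 - 311.6 - 321.4 + 144.7 = -1147.6
Secondary income: 208.9
Current account = 10419.3 + 263.2 + (-1147.6) + 208.9 = 9743.8
(Excluded from the current account — capital account: capital transfers received from emigrants 151.4, debt forgiveness received from foreign official creditors 250.1, acquisition of foreign patents and trademarks (non-produced assets) 87.7; financial account: increase in resident deposits held at foreign banks 653.2, borrowing by resident firms from foreign banks 947.1.)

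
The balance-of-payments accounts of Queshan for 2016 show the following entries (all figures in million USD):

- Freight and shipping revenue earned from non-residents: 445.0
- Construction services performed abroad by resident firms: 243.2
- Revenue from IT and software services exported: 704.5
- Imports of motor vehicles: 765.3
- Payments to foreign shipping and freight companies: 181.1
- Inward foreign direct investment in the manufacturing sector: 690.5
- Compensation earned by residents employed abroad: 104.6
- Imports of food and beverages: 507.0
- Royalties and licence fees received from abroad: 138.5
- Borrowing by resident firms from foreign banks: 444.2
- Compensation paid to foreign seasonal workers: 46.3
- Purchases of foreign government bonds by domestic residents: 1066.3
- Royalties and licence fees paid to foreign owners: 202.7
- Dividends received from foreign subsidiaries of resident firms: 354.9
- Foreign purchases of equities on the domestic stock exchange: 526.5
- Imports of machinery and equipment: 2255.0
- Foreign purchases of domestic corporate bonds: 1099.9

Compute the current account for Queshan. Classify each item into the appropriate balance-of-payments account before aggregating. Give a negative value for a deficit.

-1966.7

Goods: -765.3 - 507.0 - 2255.0 = -3527.3
Services: 704.5 + 243.2 + 138.5 - 202.7 + 445.0 - 181.1 = 1147.4
Primary income: -46.3 + 104.6 + 354.9 = 413.2
Current account = (-3527.3) + 1147.4 + 413.2 = -1966.7
(Excluded from the current account — financial account: inward foreign direct investment in the manufacturing sector 690.5, borrowing by resident firms from foreign banks 444.2, purchases of foreign government bonds by domestic residents 1066.3, foreign purchases of equities on the domestic stock exchange 526.5, foreign purchases of domestic corporate bonds 1099.9.)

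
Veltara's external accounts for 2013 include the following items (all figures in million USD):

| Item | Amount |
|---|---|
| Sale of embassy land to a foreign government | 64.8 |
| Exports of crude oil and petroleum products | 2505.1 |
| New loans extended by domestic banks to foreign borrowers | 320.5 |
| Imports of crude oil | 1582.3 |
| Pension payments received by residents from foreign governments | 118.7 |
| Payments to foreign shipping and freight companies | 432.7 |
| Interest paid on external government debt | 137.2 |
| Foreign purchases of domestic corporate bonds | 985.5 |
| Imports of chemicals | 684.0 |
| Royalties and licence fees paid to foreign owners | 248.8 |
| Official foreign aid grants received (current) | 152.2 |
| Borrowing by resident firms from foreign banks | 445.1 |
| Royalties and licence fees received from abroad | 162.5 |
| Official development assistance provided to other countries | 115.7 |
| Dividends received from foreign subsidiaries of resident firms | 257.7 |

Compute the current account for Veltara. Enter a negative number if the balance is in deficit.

Goods: -684.0 - 1582.3 + 2505.1 = 238.8
Services: -432.7 + 162.5 - 248.8 = -519.0
Primary income: 257.7 - 137.2 = 120.5
Secondary income: -115.7 + 152.2 + 118.7 = 155.2
Current account = 238.8 + (-519.0) + 120.5 + 155.2 = -4.5
(Excluded from the current account — capital account: sale of embassy land to a foreign government 64.8; financial account: new loans extended by domestic banks to foreign borrowers 320.5, foreign purchases of domestic corporate bonds 985.5, borrowing by resident firms from foreign banks 445.1.)

-4.5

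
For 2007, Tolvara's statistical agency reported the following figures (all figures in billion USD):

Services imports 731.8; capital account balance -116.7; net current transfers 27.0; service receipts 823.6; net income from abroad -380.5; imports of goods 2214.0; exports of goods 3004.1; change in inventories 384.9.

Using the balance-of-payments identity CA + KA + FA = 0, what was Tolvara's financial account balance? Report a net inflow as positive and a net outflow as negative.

Goods balance = 3004.1 - 2214.0 = 790.1
Services balance = 823.6 - 731.8 = 91.8
Trade balance (goods + services) = 790.1 + 91.8 = 881.9
Net primary income = -380.5
Net secondary income = 27.0
Current account = 881.9 + (-380.5) + 27.0 = 528.4
Financial account = -(528.4 + (-116.7)) = -411.7

-411.7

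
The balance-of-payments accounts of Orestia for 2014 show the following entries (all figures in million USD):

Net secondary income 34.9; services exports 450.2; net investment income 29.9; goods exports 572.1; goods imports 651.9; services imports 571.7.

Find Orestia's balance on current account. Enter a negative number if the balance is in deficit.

Goods balance = 572.1 - 651.9 = -79.8
Services balance = 450.2 - 571.7 = -121.5
Trade balance (goods + services) = -79.8 + (-121.5) = -201.3
Net primary income = 29.9
Net secondary income = 34.9
Current account = -201.3 + 29.9 + 34.9 = -136.5

-136.5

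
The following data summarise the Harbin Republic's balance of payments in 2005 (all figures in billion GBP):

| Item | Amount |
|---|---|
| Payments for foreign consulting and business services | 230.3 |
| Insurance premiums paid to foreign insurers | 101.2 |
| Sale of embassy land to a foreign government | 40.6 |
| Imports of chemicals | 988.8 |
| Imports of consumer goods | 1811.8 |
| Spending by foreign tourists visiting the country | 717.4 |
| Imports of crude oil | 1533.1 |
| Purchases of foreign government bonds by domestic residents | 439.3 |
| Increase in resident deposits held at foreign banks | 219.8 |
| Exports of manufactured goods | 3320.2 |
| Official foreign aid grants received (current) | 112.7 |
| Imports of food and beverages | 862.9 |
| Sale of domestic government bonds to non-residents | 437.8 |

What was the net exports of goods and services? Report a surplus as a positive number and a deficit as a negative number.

Goods: 3320.2 - 1533.1 - 862.9 - 988.8 - 1811.8 = -1876.4
Services: -101.2 - 230.3 + 717.4 = 385.9
Trade balance = -1876.4 + 385.9 = -1490.5
(Excluded from the trade balance — capital account: sale of embassy land to a foreign government 40.6; financial account: purchases of foreign government bonds by domestic residents 439.3, increase in resident deposits held at foreign banks 219.8, sale of domestic government bonds to non-residents 437.8; secondary income: official foreign aid grants received (current) 112.7.)

-1490.5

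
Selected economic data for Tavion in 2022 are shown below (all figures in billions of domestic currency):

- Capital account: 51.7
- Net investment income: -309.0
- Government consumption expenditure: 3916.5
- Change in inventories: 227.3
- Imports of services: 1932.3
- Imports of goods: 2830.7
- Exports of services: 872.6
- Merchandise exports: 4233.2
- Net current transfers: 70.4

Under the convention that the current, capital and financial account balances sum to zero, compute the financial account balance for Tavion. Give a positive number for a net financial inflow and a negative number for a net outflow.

Goods balance = 4233.2 - 2830.7 = 1402.5
Services balance = 872.6 - 1932.3 = -1059.7
Trade balance (goods + services) = 1402.5 + (-1059.7) = 342.8
Net primary income = -309.0
Net secondary income = 70.4
Current account = 342.8 + (-309.0) + 70.4 = 104.2
Financial account = -(104.2 + 51.7) = -155.9

-155.9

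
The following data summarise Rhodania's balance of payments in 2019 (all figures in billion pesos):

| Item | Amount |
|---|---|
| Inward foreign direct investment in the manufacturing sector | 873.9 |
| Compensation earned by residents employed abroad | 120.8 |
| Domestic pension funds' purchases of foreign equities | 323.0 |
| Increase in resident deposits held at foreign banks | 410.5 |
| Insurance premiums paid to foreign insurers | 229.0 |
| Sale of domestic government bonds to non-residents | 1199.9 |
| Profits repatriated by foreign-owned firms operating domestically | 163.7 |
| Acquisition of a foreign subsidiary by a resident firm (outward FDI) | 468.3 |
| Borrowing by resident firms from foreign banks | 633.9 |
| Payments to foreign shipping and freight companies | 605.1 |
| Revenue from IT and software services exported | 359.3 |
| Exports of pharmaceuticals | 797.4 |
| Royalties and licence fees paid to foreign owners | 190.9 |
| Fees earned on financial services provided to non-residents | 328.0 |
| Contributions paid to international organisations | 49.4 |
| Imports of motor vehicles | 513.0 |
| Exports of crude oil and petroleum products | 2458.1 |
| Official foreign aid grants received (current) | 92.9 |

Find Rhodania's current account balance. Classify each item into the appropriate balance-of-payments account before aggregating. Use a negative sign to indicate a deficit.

Goods: -513.0 + 797.4 + 2458.1 = 2742.5
Services: -190.9 - 605.1 - 229.0 + 328.0 + 359.3 = -337.7
Primary income: -163.7 + 120.8 = -42.9
Secondary income: -49.4 + 92.9 = 43.5
Current account = 2742.5 + (-337.7) + (-42.9) + 43.5 = 2405.4
(Excluded from the current account — financial account: inward foreign direct investment in the manufacturing sector 873.9, domestic pension funds' purchases of foreign equities 323.0, increase in resident deposits held at foreign banks 410.5, sale of domestic government bonds to non-residents 1199.9, acquisition of a foreign subsidiary by a resident firm (outward FDI) 468.3, borrowing by resident firms from foreign banks 633.9.)

2405.4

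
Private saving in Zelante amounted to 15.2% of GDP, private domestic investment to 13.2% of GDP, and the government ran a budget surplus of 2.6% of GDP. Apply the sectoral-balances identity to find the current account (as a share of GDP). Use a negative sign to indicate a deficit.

By the sectoral-balances identity, CA = (S_private - I) + (T - G).
Private balance = 15.2 - 13.2 = 2.0
Government balance (T - G) = 2.6
CA = 2.0 + 2.6 = 4.6

4.6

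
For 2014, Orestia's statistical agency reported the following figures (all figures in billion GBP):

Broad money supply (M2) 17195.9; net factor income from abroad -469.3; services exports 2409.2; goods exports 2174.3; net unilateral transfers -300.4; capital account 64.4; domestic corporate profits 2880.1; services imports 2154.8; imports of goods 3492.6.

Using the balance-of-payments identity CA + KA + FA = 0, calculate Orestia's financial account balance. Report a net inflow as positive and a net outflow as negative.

1769.2

Goods balance = 2174.3 - 3492.6 = -1318.3
Services balance = 2409.2 - 2154.8 = 254.4
Trade balance (goods + services) = -1318.3 + 254.4 = -1063.9
Net primary income = -469.3
Net secondary income = -300.4
Current account = -1063.9 + (-469.3) + (-300.4) = -1833.6
Financial account = -(-1833.6 + 64.4) = 1769.2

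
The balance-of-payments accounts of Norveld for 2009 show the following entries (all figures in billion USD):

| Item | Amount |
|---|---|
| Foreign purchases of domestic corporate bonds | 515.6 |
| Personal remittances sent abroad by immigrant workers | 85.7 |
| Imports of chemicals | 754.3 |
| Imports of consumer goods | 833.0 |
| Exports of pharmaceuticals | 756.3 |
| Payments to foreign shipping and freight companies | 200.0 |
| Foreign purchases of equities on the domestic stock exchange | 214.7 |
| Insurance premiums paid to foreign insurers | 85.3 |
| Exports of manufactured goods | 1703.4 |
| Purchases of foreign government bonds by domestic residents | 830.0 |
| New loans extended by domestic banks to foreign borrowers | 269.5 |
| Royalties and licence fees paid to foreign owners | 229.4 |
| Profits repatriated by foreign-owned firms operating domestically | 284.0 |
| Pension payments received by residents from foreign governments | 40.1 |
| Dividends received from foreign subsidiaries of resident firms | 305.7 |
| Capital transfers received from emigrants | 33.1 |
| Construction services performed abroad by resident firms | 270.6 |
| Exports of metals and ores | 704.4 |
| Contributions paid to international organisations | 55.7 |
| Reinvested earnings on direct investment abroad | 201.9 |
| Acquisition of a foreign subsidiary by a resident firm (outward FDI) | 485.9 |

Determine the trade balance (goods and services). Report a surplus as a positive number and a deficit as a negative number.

Goods: 704.4 - 833.0 + 756.3 + 1703.4 - 754.3 = 1576.8
Services: -229.4 - 85.3 + 270.6 - 200.0 = -244.1
Trade balance = 1576.8 + (-244.1) = 1332.7
(Excluded from the trade balance — financial account: foreign purchases of domestic corporate bonds 515.6, foreign purchases of equities on the domestic stock exchange 214.7, purchases of foreign government bonds by domestic residents 830.0, new loans extended by domestic banks to foreign borrowers 269.5, acquisition of a foreign subsidiary by a resident firm (outward FDI) 485.9; secondary income: personal remittances sent abroad by immigrant workers 85.7, pension payments received by residents from foreign governments 40.1, contributions paid to international organisations 55.7; primary income: profits repatriated by foreign-owned firms operating domestically 284.0, dividends received from foreign subsidiaries of resident firms 305.7, reinvested earnings on direct investment abroad 201.9; capital account: capital transfers received from emigrants 33.1.)

1332.7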